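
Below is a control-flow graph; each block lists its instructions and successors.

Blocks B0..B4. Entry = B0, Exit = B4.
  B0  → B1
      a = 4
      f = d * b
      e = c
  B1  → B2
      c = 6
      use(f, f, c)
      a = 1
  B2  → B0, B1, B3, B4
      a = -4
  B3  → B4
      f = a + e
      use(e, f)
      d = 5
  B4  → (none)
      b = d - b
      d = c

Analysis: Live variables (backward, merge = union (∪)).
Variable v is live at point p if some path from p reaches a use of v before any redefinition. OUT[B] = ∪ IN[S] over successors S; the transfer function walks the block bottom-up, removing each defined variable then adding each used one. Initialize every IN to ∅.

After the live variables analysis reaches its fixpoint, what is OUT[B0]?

Per-block solution:
  B0:   IN={b, c, d}   OUT={b, d, e, f}
  B1:   IN={b, d, e, f}   OUT={b, c, d, e, f}
  B2:   IN={b, c, d, e, f}   OUT={a, b, c, d, e, f}
  B3:   IN={a, b, c, e}   OUT={b, c, d}
  B4:   IN={b, c, d}   OUT={}

Merge at B0: OUT[B0] = IN[B1] = {b, d, e, f}

Answer: {b, d, e, f}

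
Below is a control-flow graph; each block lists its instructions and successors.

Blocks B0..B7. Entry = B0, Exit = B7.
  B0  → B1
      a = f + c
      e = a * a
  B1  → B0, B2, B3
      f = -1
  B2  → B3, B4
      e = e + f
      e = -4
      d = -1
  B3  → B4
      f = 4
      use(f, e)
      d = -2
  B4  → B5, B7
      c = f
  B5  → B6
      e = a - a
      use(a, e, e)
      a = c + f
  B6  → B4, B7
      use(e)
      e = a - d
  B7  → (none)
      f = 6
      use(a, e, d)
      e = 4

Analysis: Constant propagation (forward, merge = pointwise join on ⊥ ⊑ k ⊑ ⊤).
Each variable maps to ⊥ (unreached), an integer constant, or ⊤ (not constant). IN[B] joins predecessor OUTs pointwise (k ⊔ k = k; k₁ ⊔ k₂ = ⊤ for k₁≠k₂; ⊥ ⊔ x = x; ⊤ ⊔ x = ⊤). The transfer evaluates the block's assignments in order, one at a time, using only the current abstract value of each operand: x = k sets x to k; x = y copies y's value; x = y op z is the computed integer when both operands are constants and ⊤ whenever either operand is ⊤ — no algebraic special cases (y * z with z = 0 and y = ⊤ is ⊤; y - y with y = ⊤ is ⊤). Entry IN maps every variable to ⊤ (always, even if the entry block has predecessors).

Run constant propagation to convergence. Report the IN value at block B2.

Answer: {a: ⊤, b: ⊤, c: ⊤, d: ⊤, e: ⊤, f: -1}

Derivation:
Converged values:
  B0: | IN=(all ⊤) | OUT=(all ⊤)
  B1: | IN=(all ⊤) | OUT={f:-1; rest ⊤}
  B2: | IN={f:-1; rest ⊤} | OUT={d:-1, e:-4, f:-1; rest ⊤}
  B3: | IN={f:-1; rest ⊤} | OUT={d:-2, f:4; rest ⊤}
  B4: | IN=(all ⊤) | OUT=(all ⊤)
  B5: | IN=(all ⊤) | OUT=(all ⊤)
  B6: | IN=(all ⊤) | OUT=(all ⊤)
  B7: | IN=(all ⊤) | OUT={e:4, f:6; rest ⊤}

Merge at B2: IN[B2] = OUT[B1] = {a: ⊤, b: ⊤, c: ⊤, d: ⊤, e: ⊤, f: -1}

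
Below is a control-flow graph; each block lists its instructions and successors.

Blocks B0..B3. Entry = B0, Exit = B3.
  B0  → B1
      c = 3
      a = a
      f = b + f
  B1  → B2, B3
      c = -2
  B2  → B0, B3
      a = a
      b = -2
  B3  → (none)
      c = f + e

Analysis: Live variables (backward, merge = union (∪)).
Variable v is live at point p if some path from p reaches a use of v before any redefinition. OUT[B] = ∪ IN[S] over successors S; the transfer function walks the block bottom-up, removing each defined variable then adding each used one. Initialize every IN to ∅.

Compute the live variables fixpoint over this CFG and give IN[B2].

Converged values:
  B0:   IN={a, b, e, f}   OUT={a, e, f}
  B1:   IN={a, e, f}   OUT={a, e, f}
  B2:   IN={a, e, f}   OUT={a, b, e, f}
  B3:   IN={e, f}   OUT={}

Merge at B2: OUT[B2] = IN[B0] ⊔ IN[B3] = {a, b, e, f}
Applying B2's transfer function to that OUT value gives IN[B2] (row B2 above).

Answer: {a, e, f}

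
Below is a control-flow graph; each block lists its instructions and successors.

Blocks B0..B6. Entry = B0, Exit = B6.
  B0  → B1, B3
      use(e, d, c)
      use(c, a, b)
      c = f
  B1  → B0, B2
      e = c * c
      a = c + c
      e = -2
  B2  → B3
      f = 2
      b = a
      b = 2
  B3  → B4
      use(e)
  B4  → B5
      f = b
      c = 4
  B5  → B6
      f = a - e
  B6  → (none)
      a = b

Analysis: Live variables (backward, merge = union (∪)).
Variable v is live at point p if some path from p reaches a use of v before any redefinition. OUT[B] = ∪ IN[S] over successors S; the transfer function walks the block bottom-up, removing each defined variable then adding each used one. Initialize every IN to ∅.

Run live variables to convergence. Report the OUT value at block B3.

Answer: {a, b, e}

Trace:
Fixpoint table:
  B0:   IN={a, b, c, d, e, f}   OUT={a, b, c, d, e, f}
  B1:   IN={b, c, d, f}   OUT={a, b, c, d, e, f}
  B2:   IN={a, e}   OUT={a, b, e}
  B3:   IN={a, b, e}   OUT={a, b, e}
  B4:   IN={a, b, e}   OUT={a, b, e}
  B5:   IN={a, b, e}   OUT={b}
  B6:   IN={b}   OUT={}

Merge at B3: OUT[B3] = IN[B4] = {a, b, e}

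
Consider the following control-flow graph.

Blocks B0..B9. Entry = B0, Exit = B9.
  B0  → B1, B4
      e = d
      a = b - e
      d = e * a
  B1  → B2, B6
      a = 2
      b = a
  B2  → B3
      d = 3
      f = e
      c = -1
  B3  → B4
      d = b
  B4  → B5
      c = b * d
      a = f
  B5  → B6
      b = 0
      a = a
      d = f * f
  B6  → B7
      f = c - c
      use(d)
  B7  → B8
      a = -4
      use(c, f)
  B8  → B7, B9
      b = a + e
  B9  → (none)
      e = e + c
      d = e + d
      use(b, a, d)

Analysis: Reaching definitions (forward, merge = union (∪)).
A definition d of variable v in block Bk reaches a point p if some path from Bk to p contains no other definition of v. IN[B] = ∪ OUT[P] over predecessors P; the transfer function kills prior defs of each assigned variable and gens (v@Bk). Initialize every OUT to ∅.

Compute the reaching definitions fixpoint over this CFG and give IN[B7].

Converged values:
  B0:   IN={}   OUT={a@B0, d@B0, e@B0}
  B1:   IN={a@B0, d@B0, e@B0}   OUT={a@B1, b@B1, d@B0, e@B0}
  B2:   IN={a@B1, b@B1, d@B0, e@B0}   OUT={a@B1, b@B1, c@B2, d@B2, e@B0, f@B2}
  B3:   IN={a@B1, b@B1, c@B2, d@B2, e@B0, f@B2}   OUT={a@B1, b@B1, c@B2, d@B3, e@B0, f@B2}
  B4:   IN={a@B0, a@B1, b@B1, c@B2, d@B0, d@B3, e@B0, f@B2}   OUT={a@B4, b@B1, c@B4, d@B0, d@B3, e@B0, f@B2}
  B5:   IN={a@B4, b@B1, c@B4, d@B0, d@B3, e@B0, f@B2}   OUT={a@B5, b@B5, c@B4, d@B5, e@B0, f@B2}
  B6:   IN={a@B1, a@B5, b@B1, b@B5, c@B4, d@B0, d@B5, e@B0, f@B2}   OUT={a@B1, a@B5, b@B1, b@B5, c@B4, d@B0, d@B5, e@B0, f@B6}
  B7:   IN={a@B1, a@B5, a@B7, b@B1, b@B5, b@B8, c@B4, d@B0, d@B5, e@B0, f@B6}   OUT={a@B7, b@B1, b@B5, b@B8, c@B4, d@B0, d@B5, e@B0, f@B6}
  B8:   IN={a@B7, b@B1, b@B5, b@B8, c@B4, d@B0, d@B5, e@B0, f@B6}   OUT={a@B7, b@B8, c@B4, d@B0, d@B5, e@B0, f@B6}
  B9:   IN={a@B7, b@B8, c@B4, d@B0, d@B5, e@B0, f@B6}   OUT={a@B7, b@B8, c@B4, d@B9, e@B9, f@B6}

Merge at B7: IN[B7] = OUT[B6] ⊔ OUT[B8] = {a@B1, a@B5, a@B7, b@B1, b@B5, b@B8, c@B4, d@B0, d@B5, e@B0, f@B6}

Answer: {a@B1, a@B5, a@B7, b@B1, b@B5, b@B8, c@B4, d@B0, d@B5, e@B0, f@B6}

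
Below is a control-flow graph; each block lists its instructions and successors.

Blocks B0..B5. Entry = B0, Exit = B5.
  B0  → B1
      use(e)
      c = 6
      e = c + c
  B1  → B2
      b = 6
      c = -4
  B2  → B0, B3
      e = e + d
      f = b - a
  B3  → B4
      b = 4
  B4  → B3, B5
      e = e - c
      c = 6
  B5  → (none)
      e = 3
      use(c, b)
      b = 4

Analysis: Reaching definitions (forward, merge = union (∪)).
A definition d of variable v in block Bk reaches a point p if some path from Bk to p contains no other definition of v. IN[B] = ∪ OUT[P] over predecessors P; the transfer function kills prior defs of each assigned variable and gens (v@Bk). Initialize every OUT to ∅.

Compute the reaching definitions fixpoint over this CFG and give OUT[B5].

Answer: {b@B5, c@B4, e@B5, f@B2}

Trace:
Converged values:
  B0:   IN={b@B1, c@B1, e@B2, f@B2}   OUT={b@B1, c@B0, e@B0, f@B2}
  B1:   IN={b@B1, c@B0, e@B0, f@B2}   OUT={b@B1, c@B1, e@B0, f@B2}
  B2:   IN={b@B1, c@B1, e@B0, f@B2}   OUT={b@B1, c@B1, e@B2, f@B2}
  B3:   IN={b@B1, b@B3, c@B1, c@B4, e@B2, e@B4, f@B2}   OUT={b@B3, c@B1, c@B4, e@B2, e@B4, f@B2}
  B4:   IN={b@B3, c@B1, c@B4, e@B2, e@B4, f@B2}   OUT={b@B3, c@B4, e@B4, f@B2}
  B5:   IN={b@B3, c@B4, e@B4, f@B2}   OUT={b@B5, c@B4, e@B5, f@B2}

Merge at B5: IN[B5] = OUT[B4] = {b@B3, c@B4, e@B4, f@B2}
Applying B5's transfer function to that IN value gives OUT[B5] (row B5 above).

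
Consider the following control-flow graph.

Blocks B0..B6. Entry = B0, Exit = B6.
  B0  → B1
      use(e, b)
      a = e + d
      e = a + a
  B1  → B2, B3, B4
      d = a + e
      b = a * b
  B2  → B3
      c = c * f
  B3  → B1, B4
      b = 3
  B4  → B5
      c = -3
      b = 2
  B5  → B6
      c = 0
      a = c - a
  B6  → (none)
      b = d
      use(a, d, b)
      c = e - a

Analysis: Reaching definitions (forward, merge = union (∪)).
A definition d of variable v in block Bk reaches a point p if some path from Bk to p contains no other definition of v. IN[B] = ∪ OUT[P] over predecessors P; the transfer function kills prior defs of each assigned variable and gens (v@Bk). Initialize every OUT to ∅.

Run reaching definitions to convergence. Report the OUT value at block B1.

Fixpoint table:
  B0:  IN={}  OUT={a@B0, e@B0}
  B1:  IN={a@B0, b@B3, c@B2, d@B1, e@B0}  OUT={a@B0, b@B1, c@B2, d@B1, e@B0}
  B2:  IN={a@B0, b@B1, c@B2, d@B1, e@B0}  OUT={a@B0, b@B1, c@B2, d@B1, e@B0}
  B3:  IN={a@B0, b@B1, c@B2, d@B1, e@B0}  OUT={a@B0, b@B3, c@B2, d@B1, e@B0}
  B4:  IN={a@B0, b@B1, b@B3, c@B2, d@B1, e@B0}  OUT={a@B0, b@B4, c@B4, d@B1, e@B0}
  B5:  IN={a@B0, b@B4, c@B4, d@B1, e@B0}  OUT={a@B5, b@B4, c@B5, d@B1, e@B0}
  B6:  IN={a@B5, b@B4, c@B5, d@B1, e@B0}  OUT={a@B5, b@B6, c@B6, d@B1, e@B0}

Merge at B1: IN[B1] = OUT[B0] ⊔ OUT[B3] = {a@B0, b@B3, c@B2, d@B1, e@B0}
Applying B1's transfer function to that IN value gives OUT[B1] (row B1 above).

Answer: {a@B0, b@B1, c@B2, d@B1, e@B0}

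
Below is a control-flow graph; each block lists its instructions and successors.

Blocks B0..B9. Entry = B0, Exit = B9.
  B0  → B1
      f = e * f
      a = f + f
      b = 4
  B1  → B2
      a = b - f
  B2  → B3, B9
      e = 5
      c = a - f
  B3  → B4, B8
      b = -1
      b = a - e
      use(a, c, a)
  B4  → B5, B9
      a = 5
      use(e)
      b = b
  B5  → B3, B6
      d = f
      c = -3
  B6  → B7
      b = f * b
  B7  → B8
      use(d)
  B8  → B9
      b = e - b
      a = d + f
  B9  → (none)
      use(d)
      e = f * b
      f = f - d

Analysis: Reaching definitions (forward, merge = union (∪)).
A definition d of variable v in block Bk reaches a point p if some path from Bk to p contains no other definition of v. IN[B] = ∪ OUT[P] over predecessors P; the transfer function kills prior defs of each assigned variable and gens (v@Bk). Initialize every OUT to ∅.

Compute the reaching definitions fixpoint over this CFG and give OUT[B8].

Answer: {a@B8, b@B8, c@B2, c@B5, d@B5, e@B2, f@B0}

Trace:
Converged values:
  B0:   IN={}   OUT={a@B0, b@B0, f@B0}
  B1:   IN={a@B0, b@B0, f@B0}   OUT={a@B1, b@B0, f@B0}
  B2:   IN={a@B1, b@B0, f@B0}   OUT={a@B1, b@B0, c@B2, e@B2, f@B0}
  B3:   IN={a@B1, a@B4, b@B0, b@B4, c@B2, c@B5, d@B5, e@B2, f@B0}   OUT={a@B1, a@B4, b@B3, c@B2, c@B5, d@B5, e@B2, f@B0}
  B4:   IN={a@B1, a@B4, b@B3, c@B2, c@B5, d@B5, e@B2, f@B0}   OUT={a@B4, b@B4, c@B2, c@B5, d@B5, e@B2, f@B0}
  B5:   IN={a@B4, b@B4, c@B2, c@B5, d@B5, e@B2, f@B0}   OUT={a@B4, b@B4, c@B5, d@B5, e@B2, f@B0}
  B6:   IN={a@B4, b@B4, c@B5, d@B5, e@B2, f@B0}   OUT={a@B4, b@B6, c@B5, d@B5, e@B2, f@B0}
  B7:   IN={a@B4, b@B6, c@B5, d@B5, e@B2, f@B0}   OUT={a@B4, b@B6, c@B5, d@B5, e@B2, f@B0}
  B8:   IN={a@B1, a@B4, b@B3, b@B6, c@B2, c@B5, d@B5, e@B2, f@B0}   OUT={a@B8, b@B8, c@B2, c@B5, d@B5, e@B2, f@B0}
  B9:   IN={a@B1, a@B4, a@B8, b@B0, b@B4, b@B8, c@B2, c@B5, d@B5, e@B2, f@B0}   OUT={a@B1, a@B4, a@B8, b@B0, b@B4, b@B8, c@B2, c@B5, d@B5, e@B9, f@B9}

Merge at B8: IN[B8] = OUT[B3] ⊔ OUT[B7] = {a@B1, a@B4, b@B3, b@B6, c@B2, c@B5, d@B5, e@B2, f@B0}
Applying B8's transfer function to that IN value gives OUT[B8] (row B8 above).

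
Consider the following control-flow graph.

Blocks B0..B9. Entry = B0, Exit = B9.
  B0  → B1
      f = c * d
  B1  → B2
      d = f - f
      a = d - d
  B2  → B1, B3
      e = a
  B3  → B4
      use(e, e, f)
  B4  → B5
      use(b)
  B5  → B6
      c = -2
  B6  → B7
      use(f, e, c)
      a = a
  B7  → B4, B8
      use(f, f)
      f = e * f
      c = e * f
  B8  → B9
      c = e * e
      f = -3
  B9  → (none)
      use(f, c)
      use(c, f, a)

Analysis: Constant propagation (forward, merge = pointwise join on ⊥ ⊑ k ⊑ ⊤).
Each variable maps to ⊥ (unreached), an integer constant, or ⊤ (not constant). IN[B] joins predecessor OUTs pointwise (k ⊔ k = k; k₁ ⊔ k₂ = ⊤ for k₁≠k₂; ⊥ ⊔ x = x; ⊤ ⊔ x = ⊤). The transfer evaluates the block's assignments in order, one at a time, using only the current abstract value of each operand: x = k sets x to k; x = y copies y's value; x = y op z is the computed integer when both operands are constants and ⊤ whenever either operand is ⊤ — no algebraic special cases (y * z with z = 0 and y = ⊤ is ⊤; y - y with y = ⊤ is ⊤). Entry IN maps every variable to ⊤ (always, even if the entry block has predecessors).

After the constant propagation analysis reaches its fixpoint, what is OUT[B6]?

Converged values:
  B0: | IN=(all ⊤) | OUT=(all ⊤)
  B1: | IN=(all ⊤) | OUT=(all ⊤)
  B2: | IN=(all ⊤) | OUT=(all ⊤)
  B3: | IN=(all ⊤) | OUT=(all ⊤)
  B4: | IN=(all ⊤) | OUT=(all ⊤)
  B5: | IN=(all ⊤) | OUT={c:-2; rest ⊤}
  B6: | IN={c:-2; rest ⊤} | OUT={c:-2; rest ⊤}
  B7: | IN={c:-2; rest ⊤} | OUT=(all ⊤)
  B8: | IN=(all ⊤) | OUT={f:-3; rest ⊤}
  B9: | IN={f:-3; rest ⊤} | OUT={f:-3; rest ⊤}

Merge at B6: IN[B6] = OUT[B5] = {a: ⊤, b: ⊤, c: -2, d: ⊤, e: ⊤, f: ⊤}
Applying B6's transfer function to that IN value gives OUT[B6] (row B6 above).

Answer: {a: ⊤, b: ⊤, c: -2, d: ⊤, e: ⊤, f: ⊤}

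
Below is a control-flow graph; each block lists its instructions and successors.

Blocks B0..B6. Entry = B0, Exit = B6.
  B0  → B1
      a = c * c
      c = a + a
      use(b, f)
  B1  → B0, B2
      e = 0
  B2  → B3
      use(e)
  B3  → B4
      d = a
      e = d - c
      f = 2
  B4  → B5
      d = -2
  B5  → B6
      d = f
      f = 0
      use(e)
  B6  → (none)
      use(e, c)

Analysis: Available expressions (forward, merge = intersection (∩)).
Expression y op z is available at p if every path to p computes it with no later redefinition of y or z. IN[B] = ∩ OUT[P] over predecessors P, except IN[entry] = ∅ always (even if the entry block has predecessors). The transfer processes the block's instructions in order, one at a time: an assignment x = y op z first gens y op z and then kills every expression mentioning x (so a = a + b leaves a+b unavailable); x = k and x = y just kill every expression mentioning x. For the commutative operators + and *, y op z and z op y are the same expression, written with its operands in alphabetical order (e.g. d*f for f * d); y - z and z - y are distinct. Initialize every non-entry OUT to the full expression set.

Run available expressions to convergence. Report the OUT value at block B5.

Converged values:
  B0:  IN={}  OUT={a+a}
  B1:  IN={a+a}  OUT={a+a}
  B2:  IN={a+a}  OUT={a+a}
  B3:  IN={a+a}  OUT={a+a, d-c}
  B4:  IN={a+a, d-c}  OUT={a+a}
  B5:  IN={a+a}  OUT={a+a}
  B6:  IN={a+a}  OUT={a+a}

Merge at B5: IN[B5] = OUT[B4] = {a+a}
Applying B5's transfer function to that IN value gives OUT[B5] (row B5 above).

Answer: {a+a}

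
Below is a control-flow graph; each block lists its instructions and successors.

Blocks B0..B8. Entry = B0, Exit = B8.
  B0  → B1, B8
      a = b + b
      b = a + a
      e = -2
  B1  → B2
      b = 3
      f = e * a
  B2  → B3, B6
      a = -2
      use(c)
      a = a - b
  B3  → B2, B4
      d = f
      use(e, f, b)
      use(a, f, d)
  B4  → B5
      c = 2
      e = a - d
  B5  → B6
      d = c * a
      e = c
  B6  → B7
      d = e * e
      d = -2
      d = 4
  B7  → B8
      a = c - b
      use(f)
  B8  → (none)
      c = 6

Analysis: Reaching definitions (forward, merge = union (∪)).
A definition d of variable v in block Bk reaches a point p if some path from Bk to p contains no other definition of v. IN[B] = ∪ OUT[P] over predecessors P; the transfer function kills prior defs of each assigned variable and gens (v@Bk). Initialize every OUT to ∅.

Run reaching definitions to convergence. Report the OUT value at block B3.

Fixpoint table:
  B0:  IN={}  OUT={a@B0, b@B0, e@B0}
  B1:  IN={a@B0, b@B0, e@B0}  OUT={a@B0, b@B1, e@B0, f@B1}
  B2:  IN={a@B0, a@B2, b@B1, d@B3, e@B0, f@B1}  OUT={a@B2, b@B1, d@B3, e@B0, f@B1}
  B3:  IN={a@B2, b@B1, d@B3, e@B0, f@B1}  OUT={a@B2, b@B1, d@B3, e@B0, f@B1}
  B4:  IN={a@B2, b@B1, d@B3, e@B0, f@B1}  OUT={a@B2, b@B1, c@B4, d@B3, e@B4, f@B1}
  B5:  IN={a@B2, b@B1, c@B4, d@B3, e@B4, f@B1}  OUT={a@B2, b@B1, c@B4, d@B5, e@B5, f@B1}
  B6:  IN={a@B2, b@B1, c@B4, d@B3, d@B5, e@B0, e@B5, f@B1}  OUT={a@B2, b@B1, c@B4, d@B6, e@B0, e@B5, f@B1}
  B7:  IN={a@B2, b@B1, c@B4, d@B6, e@B0, e@B5, f@B1}  OUT={a@B7, b@B1, c@B4, d@B6, e@B0, e@B5, f@B1}
  B8:  IN={a@B0, a@B7, b@B0, b@B1, c@B4, d@B6, e@B0, e@B5, f@B1}  OUT={a@B0, a@B7, b@B0, b@B1, c@B8, d@B6, e@B0, e@B5, f@B1}

Merge at B3: IN[B3] = OUT[B2] = {a@B2, b@B1, d@B3, e@B0, f@B1}
Applying B3's transfer function to that IN value gives OUT[B3] (row B3 above).

Answer: {a@B2, b@B1, d@B3, e@B0, f@B1}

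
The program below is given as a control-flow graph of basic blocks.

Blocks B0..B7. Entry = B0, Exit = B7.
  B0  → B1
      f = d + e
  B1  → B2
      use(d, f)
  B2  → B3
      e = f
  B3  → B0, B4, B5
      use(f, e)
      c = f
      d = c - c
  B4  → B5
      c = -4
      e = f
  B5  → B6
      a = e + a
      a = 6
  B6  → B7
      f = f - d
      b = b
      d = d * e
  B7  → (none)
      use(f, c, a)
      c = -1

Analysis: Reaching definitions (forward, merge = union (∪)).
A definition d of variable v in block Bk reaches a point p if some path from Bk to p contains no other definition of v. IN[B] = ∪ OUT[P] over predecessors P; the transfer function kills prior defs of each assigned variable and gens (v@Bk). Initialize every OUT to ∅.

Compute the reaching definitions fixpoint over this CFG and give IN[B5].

Answer: {c@B3, c@B4, d@B3, e@B2, e@B4, f@B0}

Working:
Fixpoint table:
  B0:   IN={c@B3, d@B3, e@B2, f@B0}   OUT={c@B3, d@B3, e@B2, f@B0}
  B1:   IN={c@B3, d@B3, e@B2, f@B0}   OUT={c@B3, d@B3, e@B2, f@B0}
  B2:   IN={c@B3, d@B3, e@B2, f@B0}   OUT={c@B3, d@B3, e@B2, f@B0}
  B3:   IN={c@B3, d@B3, e@B2, f@B0}   OUT={c@B3, d@B3, e@B2, f@B0}
  B4:   IN={c@B3, d@B3, e@B2, f@B0}   OUT={c@B4, d@B3, e@B4, f@B0}
  B5:   IN={c@B3, c@B4, d@B3, e@B2, e@B4, f@B0}   OUT={a@B5, c@B3, c@B4, d@B3, e@B2, e@B4, f@B0}
  B6:   IN={a@B5, c@B3, c@B4, d@B3, e@B2, e@B4, f@B0}   OUT={a@B5, b@B6, c@B3, c@B4, d@B6, e@B2, e@B4, f@B6}
  B7:   IN={a@B5, b@B6, c@B3, c@B4, d@B6, e@B2, e@B4, f@B6}   OUT={a@B5, b@B6, c@B7, d@B6, e@B2, e@B4, f@B6}

Merge at B5: IN[B5] = OUT[B3] ⊔ OUT[B4] = {c@B3, c@B4, d@B3, e@B2, e@B4, f@B0}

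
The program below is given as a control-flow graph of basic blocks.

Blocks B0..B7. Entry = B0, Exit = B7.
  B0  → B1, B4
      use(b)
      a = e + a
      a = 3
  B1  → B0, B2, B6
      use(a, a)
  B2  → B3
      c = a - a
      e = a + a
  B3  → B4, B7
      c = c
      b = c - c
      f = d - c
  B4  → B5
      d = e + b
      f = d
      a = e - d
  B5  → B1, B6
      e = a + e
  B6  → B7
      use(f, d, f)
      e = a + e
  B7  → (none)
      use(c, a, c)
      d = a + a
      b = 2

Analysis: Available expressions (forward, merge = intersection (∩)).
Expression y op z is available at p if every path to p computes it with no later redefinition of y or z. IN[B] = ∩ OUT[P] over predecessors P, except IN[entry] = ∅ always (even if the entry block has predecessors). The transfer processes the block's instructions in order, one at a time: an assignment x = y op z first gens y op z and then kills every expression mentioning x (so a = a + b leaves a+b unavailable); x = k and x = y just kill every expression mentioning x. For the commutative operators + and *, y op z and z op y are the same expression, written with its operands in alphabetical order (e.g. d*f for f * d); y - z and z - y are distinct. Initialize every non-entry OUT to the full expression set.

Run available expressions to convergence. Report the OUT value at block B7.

Fixpoint table:
  B0: | IN={} | OUT={}
  B1: | IN={} | OUT={}
  B2: | IN={} | OUT={a+a, a-a}
  B3: | IN={a+a, a-a} | OUT={a+a, a-a, c-c, d-c}
  B4: | IN={} | OUT={b+e, e-d}
  B5: | IN={b+e, e-d} | OUT={}
  B6: | IN={} | OUT={}
  B7: | IN={} | OUT={a+a}

Merge at B7: IN[B7] = OUT[B3] ∩ OUT[B6] = {}
Applying B7's transfer function to that IN value gives OUT[B7] (row B7 above).

Answer: {a+a}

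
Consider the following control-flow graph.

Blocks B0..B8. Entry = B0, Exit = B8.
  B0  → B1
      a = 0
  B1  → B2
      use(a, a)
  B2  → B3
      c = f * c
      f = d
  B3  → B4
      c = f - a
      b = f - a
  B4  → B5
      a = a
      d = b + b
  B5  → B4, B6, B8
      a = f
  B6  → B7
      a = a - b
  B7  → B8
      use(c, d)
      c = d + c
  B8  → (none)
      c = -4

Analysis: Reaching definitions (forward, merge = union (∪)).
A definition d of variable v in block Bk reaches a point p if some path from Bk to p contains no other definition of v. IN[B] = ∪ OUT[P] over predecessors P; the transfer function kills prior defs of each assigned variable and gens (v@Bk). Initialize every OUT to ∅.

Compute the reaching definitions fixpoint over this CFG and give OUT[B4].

Answer: {a@B4, b@B3, c@B3, d@B4, f@B2}

Trace:
Converged values:
  B0:   IN={}   OUT={a@B0}
  B1:   IN={a@B0}   OUT={a@B0}
  B2:   IN={a@B0}   OUT={a@B0, c@B2, f@B2}
  B3:   IN={a@B0, c@B2, f@B2}   OUT={a@B0, b@B3, c@B3, f@B2}
  B4:   IN={a@B0, a@B5, b@B3, c@B3, d@B4, f@B2}   OUT={a@B4, b@B3, c@B3, d@B4, f@B2}
  B5:   IN={a@B4, b@B3, c@B3, d@B4, f@B2}   OUT={a@B5, b@B3, c@B3, d@B4, f@B2}
  B6:   IN={a@B5, b@B3, c@B3, d@B4, f@B2}   OUT={a@B6, b@B3, c@B3, d@B4, f@B2}
  B7:   IN={a@B6, b@B3, c@B3, d@B4, f@B2}   OUT={a@B6, b@B3, c@B7, d@B4, f@B2}
  B8:   IN={a@B5, a@B6, b@B3, c@B3, c@B7, d@B4, f@B2}   OUT={a@B5, a@B6, b@B3, c@B8, d@B4, f@B2}

Merge at B4: IN[B4] = OUT[B3] ⊔ OUT[B5] = {a@B0, a@B5, b@B3, c@B3, d@B4, f@B2}
Applying B4's transfer function to that IN value gives OUT[B4] (row B4 above).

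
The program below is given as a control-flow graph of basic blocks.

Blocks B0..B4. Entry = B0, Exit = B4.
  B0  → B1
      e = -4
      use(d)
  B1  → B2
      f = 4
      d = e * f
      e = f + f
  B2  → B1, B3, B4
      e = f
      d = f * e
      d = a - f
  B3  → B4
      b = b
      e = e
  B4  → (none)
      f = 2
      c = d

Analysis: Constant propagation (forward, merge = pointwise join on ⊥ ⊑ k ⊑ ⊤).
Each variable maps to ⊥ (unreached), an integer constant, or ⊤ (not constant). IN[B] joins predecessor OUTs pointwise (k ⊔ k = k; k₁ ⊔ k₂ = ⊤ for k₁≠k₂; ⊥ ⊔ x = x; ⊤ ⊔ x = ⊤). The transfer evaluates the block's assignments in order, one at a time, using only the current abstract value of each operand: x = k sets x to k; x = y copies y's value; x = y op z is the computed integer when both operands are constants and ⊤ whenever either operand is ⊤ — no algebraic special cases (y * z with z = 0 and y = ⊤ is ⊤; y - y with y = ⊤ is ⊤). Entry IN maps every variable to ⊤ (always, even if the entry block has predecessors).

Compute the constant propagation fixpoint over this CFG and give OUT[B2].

Fixpoint table:
  B0:   IN=(all ⊤)   OUT={e:-4; rest ⊤}
  B1:   IN=(all ⊤)   OUT={e:8, f:4; rest ⊤}
  B2:   IN={e:8, f:4; rest ⊤}   OUT={e:4, f:4; rest ⊤}
  B3:   IN={e:4, f:4; rest ⊤}   OUT={e:4, f:4; rest ⊤}
  B4:   IN={e:4, f:4; rest ⊤}   OUT={e:4, f:2; rest ⊤}

Merge at B2: IN[B2] = OUT[B1] = {a: ⊤, b: ⊤, c: ⊤, d: ⊤, e: 8, f: 4}
Applying B2's transfer function to that IN value gives OUT[B2] (row B2 above).

Answer: {a: ⊤, b: ⊤, c: ⊤, d: ⊤, e: 4, f: 4}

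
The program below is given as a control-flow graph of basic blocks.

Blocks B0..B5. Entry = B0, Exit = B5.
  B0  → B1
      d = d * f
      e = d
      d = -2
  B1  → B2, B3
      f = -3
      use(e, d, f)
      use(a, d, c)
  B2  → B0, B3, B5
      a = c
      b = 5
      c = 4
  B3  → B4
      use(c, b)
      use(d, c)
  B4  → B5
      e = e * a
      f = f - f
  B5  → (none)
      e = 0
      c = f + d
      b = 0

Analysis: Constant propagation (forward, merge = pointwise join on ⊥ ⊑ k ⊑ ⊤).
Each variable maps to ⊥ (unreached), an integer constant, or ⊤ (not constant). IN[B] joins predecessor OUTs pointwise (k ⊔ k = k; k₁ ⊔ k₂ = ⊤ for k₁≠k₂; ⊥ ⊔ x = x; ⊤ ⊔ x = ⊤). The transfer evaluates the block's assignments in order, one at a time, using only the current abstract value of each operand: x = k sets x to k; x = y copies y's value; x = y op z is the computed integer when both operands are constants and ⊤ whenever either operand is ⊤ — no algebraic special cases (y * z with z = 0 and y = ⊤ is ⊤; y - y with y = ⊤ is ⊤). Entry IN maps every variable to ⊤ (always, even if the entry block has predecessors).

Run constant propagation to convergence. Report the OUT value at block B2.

Fixpoint table:
  B0:   IN=(all ⊤)   OUT={d:-2; rest ⊤}
  B1:   IN={d:-2; rest ⊤}   OUT={d:-2, f:-3; rest ⊤}
  B2:   IN={d:-2, f:-3; rest ⊤}   OUT={b:5, c:4, d:-2, f:-3; rest ⊤}
  B3:   IN={d:-2, f:-3; rest ⊤}   OUT={d:-2, f:-3; rest ⊤}
  B4:   IN={d:-2, f:-3; rest ⊤}   OUT={d:-2, f:0; rest ⊤}
  B5:   IN={d:-2; rest ⊤}   OUT={b:0, d:-2, e:0; rest ⊤}

Merge at B2: IN[B2] = OUT[B1] = {a: ⊤, b: ⊤, c: ⊤, d: -2, e: ⊤, f: -3}
Applying B2's transfer function to that IN value gives OUT[B2] (row B2 above).

Answer: {a: ⊤, b: 5, c: 4, d: -2, e: ⊤, f: -3}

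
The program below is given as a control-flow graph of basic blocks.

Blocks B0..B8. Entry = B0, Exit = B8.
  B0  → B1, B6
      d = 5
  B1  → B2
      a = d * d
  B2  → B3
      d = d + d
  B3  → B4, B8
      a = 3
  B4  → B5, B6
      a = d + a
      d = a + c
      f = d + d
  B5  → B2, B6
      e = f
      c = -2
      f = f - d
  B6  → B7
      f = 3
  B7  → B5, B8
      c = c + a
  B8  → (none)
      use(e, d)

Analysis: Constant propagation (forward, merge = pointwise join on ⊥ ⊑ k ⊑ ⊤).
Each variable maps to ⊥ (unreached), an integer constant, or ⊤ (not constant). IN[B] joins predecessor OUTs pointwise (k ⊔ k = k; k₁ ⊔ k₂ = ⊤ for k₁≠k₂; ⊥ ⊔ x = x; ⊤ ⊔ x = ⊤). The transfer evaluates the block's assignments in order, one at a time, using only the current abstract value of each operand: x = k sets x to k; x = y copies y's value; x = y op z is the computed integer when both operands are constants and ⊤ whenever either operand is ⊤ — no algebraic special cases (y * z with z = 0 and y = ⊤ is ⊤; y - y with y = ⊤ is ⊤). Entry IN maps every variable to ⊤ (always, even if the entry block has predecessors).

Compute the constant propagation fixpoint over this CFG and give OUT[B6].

Per-block solution:
  B0: | IN=(all ⊤) | OUT={d:5; rest ⊤}
  B1: | IN={d:5; rest ⊤} | OUT={a:25, d:5; rest ⊤}
  B2: | IN=(all ⊤) | OUT=(all ⊤)
  B3: | IN=(all ⊤) | OUT={a:3; rest ⊤}
  B4: | IN={a:3; rest ⊤} | OUT=(all ⊤)
  B5: | IN=(all ⊤) | OUT={c:-2; rest ⊤}
  B6: | IN=(all ⊤) | OUT={f:3; rest ⊤}
  B7: | IN={f:3; rest ⊤} | OUT={f:3; rest ⊤}
  B8: | IN=(all ⊤) | OUT=(all ⊤)

Merge at B6: IN[B6] = OUT[B0] ⊔ OUT[B4] ⊔ OUT[B5] = {a: ⊤, b: ⊤, c: ⊤, d: ⊤, e: ⊤, f: ⊤}
Applying B6's transfer function to that IN value gives OUT[B6] (row B6 above).

Answer: {a: ⊤, b: ⊤, c: ⊤, d: ⊤, e: ⊤, f: 3}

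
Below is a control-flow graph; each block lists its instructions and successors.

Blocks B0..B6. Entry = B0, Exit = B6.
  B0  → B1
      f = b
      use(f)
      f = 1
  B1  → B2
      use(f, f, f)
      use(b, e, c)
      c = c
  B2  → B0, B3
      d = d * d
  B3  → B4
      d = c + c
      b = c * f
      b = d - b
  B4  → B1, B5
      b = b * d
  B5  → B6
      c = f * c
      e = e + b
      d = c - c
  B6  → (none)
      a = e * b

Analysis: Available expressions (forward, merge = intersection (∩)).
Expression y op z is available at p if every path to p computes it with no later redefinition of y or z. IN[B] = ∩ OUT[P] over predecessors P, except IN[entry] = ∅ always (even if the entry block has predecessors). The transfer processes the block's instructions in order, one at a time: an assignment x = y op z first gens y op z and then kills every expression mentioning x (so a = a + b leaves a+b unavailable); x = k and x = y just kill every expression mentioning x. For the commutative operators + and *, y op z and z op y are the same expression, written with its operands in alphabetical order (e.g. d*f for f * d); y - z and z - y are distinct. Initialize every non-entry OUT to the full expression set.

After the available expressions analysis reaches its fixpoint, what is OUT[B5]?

Answer: {c-c}

Working:
Converged values:
  B0: | IN={} | OUT={}
  B1: | IN={} | OUT={}
  B2: | IN={} | OUT={}
  B3: | IN={} | OUT={c*f, c+c}
  B4: | IN={c*f, c+c} | OUT={c*f, c+c}
  B5: | IN={c*f, c+c} | OUT={c-c}
  B6: | IN={c-c} | OUT={b*e, c-c}

Merge at B5: IN[B5] = OUT[B4] = {c*f, c+c}
Applying B5's transfer function to that IN value gives OUT[B5] (row B5 above).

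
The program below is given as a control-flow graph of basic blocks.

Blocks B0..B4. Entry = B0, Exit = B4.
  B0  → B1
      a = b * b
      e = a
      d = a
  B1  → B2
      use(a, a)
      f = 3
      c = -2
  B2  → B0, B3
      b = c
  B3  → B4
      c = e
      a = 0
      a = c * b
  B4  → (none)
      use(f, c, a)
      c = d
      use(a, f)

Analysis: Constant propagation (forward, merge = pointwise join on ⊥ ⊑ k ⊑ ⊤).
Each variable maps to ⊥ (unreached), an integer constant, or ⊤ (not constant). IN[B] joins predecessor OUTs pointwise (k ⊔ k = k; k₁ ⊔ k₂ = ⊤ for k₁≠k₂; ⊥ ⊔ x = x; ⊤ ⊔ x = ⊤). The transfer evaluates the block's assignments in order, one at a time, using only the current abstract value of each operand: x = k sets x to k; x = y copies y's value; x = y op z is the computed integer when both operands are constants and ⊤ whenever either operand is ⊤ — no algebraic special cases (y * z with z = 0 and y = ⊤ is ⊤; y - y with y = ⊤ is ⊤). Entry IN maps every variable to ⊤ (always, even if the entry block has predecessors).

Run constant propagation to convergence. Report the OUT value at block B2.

Fixpoint table:
  B0: | IN=(all ⊤) | OUT=(all ⊤)
  B1: | IN=(all ⊤) | OUT={c:-2, f:3; rest ⊤}
  B2: | IN={c:-2, f:3; rest ⊤} | OUT={b:-2, c:-2, f:3; rest ⊤}
  B3: | IN={b:-2, c:-2, f:3; rest ⊤} | OUT={b:-2, f:3; rest ⊤}
  B4: | IN={b:-2, f:3; rest ⊤} | OUT={b:-2, f:3; rest ⊤}

Merge at B2: IN[B2] = OUT[B1] = {a: ⊤, b: ⊤, c: -2, d: ⊤, e: ⊤, f: 3}
Applying B2's transfer function to that IN value gives OUT[B2] (row B2 above).

Answer: {a: ⊤, b: -2, c: -2, d: ⊤, e: ⊤, f: 3}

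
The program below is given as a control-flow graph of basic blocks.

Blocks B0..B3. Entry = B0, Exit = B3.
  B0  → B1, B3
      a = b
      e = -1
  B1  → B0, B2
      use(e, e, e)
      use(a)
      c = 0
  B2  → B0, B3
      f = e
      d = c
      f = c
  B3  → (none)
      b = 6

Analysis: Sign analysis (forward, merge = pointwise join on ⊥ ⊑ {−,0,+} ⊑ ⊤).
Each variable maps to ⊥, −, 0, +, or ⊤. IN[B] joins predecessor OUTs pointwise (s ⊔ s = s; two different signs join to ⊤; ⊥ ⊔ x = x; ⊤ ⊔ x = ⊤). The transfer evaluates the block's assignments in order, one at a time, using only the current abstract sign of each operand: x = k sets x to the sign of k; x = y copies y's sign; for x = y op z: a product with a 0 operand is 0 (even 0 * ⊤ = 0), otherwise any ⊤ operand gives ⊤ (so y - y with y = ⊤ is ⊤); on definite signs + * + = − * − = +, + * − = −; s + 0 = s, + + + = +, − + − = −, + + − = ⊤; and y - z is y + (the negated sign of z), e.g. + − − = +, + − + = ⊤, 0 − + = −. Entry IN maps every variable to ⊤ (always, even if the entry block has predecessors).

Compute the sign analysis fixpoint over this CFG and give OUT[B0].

Fixpoint table:
  B0:  IN=(all ⊤)  OUT={e:-; rest ⊤}
  B1:  IN={e:-; rest ⊤}  OUT={c:0, e:-; rest ⊤}
  B2:  IN={c:0, e:-; rest ⊤}  OUT={c:0, d:0, e:-, f:0; rest ⊤}
  B3:  IN={e:-; rest ⊤}  OUT={b:+, e:-; rest ⊤}

Merge at B0 (entry node, so the boundary value (all ⊤) is joined with the incoming edge(s)): IN[B0] = (all ⊤) ⊔ OUT[B1] ⊔ OUT[B2] = {a: ⊤, b: ⊤, c: ⊤, d: ⊤, e: ⊤, f: ⊤}
Applying B0's transfer function to that IN value gives OUT[B0] (row B0 above).

Answer: {a: ⊤, b: ⊤, c: ⊤, d: ⊤, e: -, f: ⊤}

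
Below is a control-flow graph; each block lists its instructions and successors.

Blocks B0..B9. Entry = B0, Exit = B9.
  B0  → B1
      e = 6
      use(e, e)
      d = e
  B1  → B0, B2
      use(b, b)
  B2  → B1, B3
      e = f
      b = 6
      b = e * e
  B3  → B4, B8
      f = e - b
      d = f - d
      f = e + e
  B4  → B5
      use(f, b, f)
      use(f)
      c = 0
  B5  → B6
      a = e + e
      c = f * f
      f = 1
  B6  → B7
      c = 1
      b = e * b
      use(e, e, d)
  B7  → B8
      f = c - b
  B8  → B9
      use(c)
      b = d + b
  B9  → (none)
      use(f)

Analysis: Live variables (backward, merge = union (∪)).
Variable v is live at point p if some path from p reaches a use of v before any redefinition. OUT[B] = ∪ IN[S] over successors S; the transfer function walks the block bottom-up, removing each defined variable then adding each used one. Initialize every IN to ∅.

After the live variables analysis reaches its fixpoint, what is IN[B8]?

Converged values:
  B0:   IN={b, c, f}   OUT={b, c, d, f}
  B1:   IN={b, c, d, f}   OUT={b, c, d, f}
  B2:   IN={c, d, f}   OUT={b, c, d, e, f}
  B3:   IN={b, c, d, e}   OUT={b, c, d, e, f}
  B4:   IN={b, d, e, f}   OUT={b, d, e, f}
  B5:   IN={b, d, e, f}   OUT={b, d, e}
  B6:   IN={b, d, e}   OUT={b, c, d}
  B7:   IN={b, c, d}   OUT={b, c, d, f}
  B8:   IN={b, c, d, f}   OUT={f}
  B9:   IN={f}   OUT={}

Merge at B8: OUT[B8] = IN[B9] = {f}
Applying B8's transfer function to that OUT value gives IN[B8] (row B8 above).

Answer: {b, c, d, f}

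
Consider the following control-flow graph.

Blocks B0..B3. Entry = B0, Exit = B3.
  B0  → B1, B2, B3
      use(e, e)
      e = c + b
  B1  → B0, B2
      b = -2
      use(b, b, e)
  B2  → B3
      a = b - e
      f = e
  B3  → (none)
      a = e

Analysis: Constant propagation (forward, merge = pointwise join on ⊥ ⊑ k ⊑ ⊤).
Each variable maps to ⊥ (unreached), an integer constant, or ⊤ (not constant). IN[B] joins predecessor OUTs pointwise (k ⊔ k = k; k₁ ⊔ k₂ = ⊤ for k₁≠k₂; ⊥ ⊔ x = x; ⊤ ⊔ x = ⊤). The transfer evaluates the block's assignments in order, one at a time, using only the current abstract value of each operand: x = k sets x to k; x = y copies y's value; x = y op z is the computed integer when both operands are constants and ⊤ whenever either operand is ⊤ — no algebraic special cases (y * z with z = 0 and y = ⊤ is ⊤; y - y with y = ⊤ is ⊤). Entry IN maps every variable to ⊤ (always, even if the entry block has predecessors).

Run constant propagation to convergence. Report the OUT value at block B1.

Fixpoint table:
  B0: | IN=(all ⊤) | OUT=(all ⊤)
  B1: | IN=(all ⊤) | OUT={b:-2; rest ⊤}
  B2: | IN=(all ⊤) | OUT=(all ⊤)
  B3: | IN=(all ⊤) | OUT=(all ⊤)

Merge at B1: IN[B1] = OUT[B0] = {a: ⊤, b: ⊤, c: ⊤, d: ⊤, e: ⊤, f: ⊤}
Applying B1's transfer function to that IN value gives OUT[B1] (row B1 above).

Answer: {a: ⊤, b: -2, c: ⊤, d: ⊤, e: ⊤, f: ⊤}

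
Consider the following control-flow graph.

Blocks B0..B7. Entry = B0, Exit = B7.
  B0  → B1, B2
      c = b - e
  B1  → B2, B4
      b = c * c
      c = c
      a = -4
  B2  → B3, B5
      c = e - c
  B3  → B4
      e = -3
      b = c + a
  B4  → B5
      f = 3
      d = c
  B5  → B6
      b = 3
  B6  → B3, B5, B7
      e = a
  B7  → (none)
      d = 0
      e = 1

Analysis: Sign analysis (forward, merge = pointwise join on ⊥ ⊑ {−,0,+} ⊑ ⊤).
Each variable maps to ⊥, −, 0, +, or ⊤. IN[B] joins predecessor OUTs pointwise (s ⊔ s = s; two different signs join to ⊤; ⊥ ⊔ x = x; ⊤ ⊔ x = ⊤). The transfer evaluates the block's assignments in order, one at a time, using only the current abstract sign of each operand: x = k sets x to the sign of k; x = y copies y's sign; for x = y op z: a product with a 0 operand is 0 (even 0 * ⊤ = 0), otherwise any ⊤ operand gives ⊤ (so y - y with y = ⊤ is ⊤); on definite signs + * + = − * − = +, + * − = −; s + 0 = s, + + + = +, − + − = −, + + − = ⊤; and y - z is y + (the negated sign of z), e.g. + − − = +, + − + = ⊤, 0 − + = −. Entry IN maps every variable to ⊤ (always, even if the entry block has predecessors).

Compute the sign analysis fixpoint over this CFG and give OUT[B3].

Answer: {a: ⊤, b: ⊤, c: ⊤, d: ⊤, e: -, f: ⊤}

Derivation:
Fixpoint table:
  B0: | IN=(all ⊤) | OUT=(all ⊤)
  B1: | IN=(all ⊤) | OUT={a:-; rest ⊤}
  B2: | IN=(all ⊤) | OUT=(all ⊤)
  B3: | IN=(all ⊤) | OUT={e:-; rest ⊤}
  B4: | IN=(all ⊤) | OUT={f:+; rest ⊤}
  B5: | IN=(all ⊤) | OUT={b:+; rest ⊤}
  B6: | IN={b:+; rest ⊤} | OUT={b:+; rest ⊤}
  B7: | IN={b:+; rest ⊤} | OUT={b:+, d:0, e:+; rest ⊤}

Merge at B3: IN[B3] = OUT[B2] ⊔ OUT[B6] = {a: ⊤, b: ⊤, c: ⊤, d: ⊤, e: ⊤, f: ⊤}
Applying B3's transfer function to that IN value gives OUT[B3] (row B3 above).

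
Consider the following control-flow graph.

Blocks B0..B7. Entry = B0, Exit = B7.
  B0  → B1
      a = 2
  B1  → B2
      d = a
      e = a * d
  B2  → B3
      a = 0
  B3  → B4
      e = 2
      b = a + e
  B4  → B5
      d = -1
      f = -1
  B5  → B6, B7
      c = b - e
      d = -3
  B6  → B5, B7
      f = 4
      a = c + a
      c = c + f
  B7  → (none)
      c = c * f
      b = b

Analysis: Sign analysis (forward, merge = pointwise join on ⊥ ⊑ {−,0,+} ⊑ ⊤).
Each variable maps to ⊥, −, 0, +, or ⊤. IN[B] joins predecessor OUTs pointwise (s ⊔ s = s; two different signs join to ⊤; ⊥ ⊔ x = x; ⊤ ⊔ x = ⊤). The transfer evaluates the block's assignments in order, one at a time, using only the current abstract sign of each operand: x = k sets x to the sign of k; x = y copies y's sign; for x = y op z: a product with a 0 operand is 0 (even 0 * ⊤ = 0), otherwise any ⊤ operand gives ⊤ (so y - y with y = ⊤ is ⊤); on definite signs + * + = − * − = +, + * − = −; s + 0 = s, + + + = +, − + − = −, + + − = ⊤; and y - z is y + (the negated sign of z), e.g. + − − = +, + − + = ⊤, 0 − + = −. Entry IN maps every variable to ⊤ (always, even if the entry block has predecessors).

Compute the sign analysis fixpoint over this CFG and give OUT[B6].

Per-block solution:
  B0:   IN=(all ⊤)   OUT={a:+; rest ⊤}
  B1:   IN={a:+; rest ⊤}   OUT={a:+, d:+, e:+; rest ⊤}
  B2:   IN={a:+, d:+, e:+; rest ⊤}   OUT={a:0, d:+, e:+; rest ⊤}
  B3:   IN={a:0, d:+, e:+; rest ⊤}   OUT={a:0, b:+, d:+, e:+; rest ⊤}
  B4:   IN={a:0, b:+, d:+, e:+; rest ⊤}   OUT={a:0, b:+, d:-, e:+, f:-; rest ⊤}
  B5:   IN={b:+, d:-, e:+; rest ⊤}   OUT={b:+, d:-, e:+; rest ⊤}
  B6:   IN={b:+, d:-, e:+; rest ⊤}   OUT={b:+, d:-, e:+, f:+; rest ⊤}
  B7:   IN={b:+, d:-, e:+; rest ⊤}   OUT={b:+, d:-, e:+; rest ⊤}

Merge at B6: IN[B6] = OUT[B5] = {a: ⊤, b: +, c: ⊤, d: -, e: +, f: ⊤}
Applying B6's transfer function to that IN value gives OUT[B6] (row B6 above).

Answer: {a: ⊤, b: +, c: ⊤, d: -, e: +, f: +}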